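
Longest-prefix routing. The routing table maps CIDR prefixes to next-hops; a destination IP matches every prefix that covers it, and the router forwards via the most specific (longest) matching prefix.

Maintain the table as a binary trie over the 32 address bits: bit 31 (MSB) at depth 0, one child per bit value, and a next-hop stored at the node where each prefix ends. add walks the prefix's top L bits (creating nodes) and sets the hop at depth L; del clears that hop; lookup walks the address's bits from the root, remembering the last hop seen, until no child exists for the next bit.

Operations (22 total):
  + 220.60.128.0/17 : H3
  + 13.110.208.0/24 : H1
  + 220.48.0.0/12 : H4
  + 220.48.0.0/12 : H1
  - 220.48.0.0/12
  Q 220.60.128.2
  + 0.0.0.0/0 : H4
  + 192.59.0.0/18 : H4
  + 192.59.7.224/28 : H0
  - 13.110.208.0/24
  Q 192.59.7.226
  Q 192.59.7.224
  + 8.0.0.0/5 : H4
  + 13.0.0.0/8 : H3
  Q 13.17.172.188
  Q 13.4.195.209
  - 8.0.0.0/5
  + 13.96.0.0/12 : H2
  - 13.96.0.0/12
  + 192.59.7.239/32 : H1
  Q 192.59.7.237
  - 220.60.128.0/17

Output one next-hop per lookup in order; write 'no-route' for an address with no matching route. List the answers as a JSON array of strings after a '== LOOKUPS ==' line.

Trace:
  add 220.60.128.0/17 -> H3 at depth 17
  add 13.110.208.0/24 -> H1 at depth 24
  add 220.48.0.0/12 -> H4 at depth 12
  add 220.48.0.0/12 -> H1 at depth 12
  - 220.48.0.0/12 clear@12
  Q 220.60.128.2: descend 11011100001111001 ; hops seen [H3] ; pick H3
  add 0.0.0.0/0 -> H4 at depth 0
  add 192.59.0.0/18 -> H4 at depth 18
  add 192.59.7.224/28 -> H0 at depth 28
  - 13.110.208.0/24 clear@24
  Q 192.59.7.226: descend 1100000000111011000001111110 ; hops seen [H4,H4,H0] ; pick H0
  Q 192.59.7.224: descend 1100000000111011000001111110 ; hops seen [H4,H4,H0] ; pick H0
  add 8.0.0.0/5 -> H4 at depth 5
  add 13.0.0.0/8 -> H3 at depth 8
  Q 13.17.172.188: descend 000011010 ; hops seen [H4,H4,H3] ; pick H3
  Q 13.4.195.209: descend 000011010 ; hops seen [H4,H4,H3] ; pick H3
  - 8.0.0.0/5 clear@5
  add 13.96.0.0/12 -> H2 at depth 12
  - 13.96.0.0/12 clear@12
  add 192.59.7.239/32 -> H1 at depth 32
  Q 192.59.7.237: descend 110000000011101100000111111011 ; hops seen [H4,H4,H0] ; pick H0
  - 220.60.128.0/17 clear@17

== LOOKUPS ==
["H3","H0","H0","H3","H3","H0"]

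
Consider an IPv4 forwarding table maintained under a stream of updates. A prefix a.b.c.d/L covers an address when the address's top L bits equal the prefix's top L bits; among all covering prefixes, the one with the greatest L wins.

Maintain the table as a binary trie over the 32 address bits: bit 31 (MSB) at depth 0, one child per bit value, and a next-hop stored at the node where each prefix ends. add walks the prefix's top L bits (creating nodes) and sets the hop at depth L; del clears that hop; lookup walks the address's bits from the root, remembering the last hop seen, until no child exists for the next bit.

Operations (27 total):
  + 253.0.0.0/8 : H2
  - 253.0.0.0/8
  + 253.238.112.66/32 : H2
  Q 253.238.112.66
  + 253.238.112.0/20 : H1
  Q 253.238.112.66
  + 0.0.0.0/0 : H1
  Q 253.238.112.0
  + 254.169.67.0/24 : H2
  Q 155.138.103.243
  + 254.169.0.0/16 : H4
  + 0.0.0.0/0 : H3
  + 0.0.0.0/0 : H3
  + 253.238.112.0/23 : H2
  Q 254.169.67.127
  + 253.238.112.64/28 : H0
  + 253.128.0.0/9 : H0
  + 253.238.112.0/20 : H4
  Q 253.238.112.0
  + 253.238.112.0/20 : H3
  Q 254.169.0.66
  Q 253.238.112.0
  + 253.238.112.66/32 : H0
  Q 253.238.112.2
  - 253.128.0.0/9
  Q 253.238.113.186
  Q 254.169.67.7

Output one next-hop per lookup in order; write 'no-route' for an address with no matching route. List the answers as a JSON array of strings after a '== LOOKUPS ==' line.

Trace:
  add 253.0.0.0/8 -> H2 at depth 8
  del 253.0.0.0/8 (clear depth 8)
  add 253.238.112.66/32 -> H2 at depth 32
  lookup 253.238.112.66: bits 11111101111011100111000001000010 walk d0:-→d1:-→d2:-→d3:-→d4:-→d5:-→d6:-→d7:-→d8:-→d9:-→d10:-→d11:-→d12:-→d13:-→d14:-→d15:-→d16:-→d17:-→d18:-→d19:-→d20:-→d21:-→d22:-→d23:-→d24:-→d25:-→d26:-→d27:-→d28:-→d29:-→d30:-→d31:-→d32:H2 -> H2
  add 253.238.112.0/20 -> H1 at depth 20
  lookup 253.238.112.66: bits 11111101111011100111000001000010 walk d0:-→d1:-→d2:-→d3:-→d4:-→d5:-→d6:-→d7:-→d8:-→d9:-→d10:-→d11:-→d12:-→d13:-→d14:-→d15:-→d16:-→d17:-→d18:-→d19:-→d20:H1→d21:-→d22:-→d23:-→d24:-→d25:-→d26:-→d27:-→d28:-→d29:-→d30:-→d31:-→d32:H2 -> H2
  add 0.0.0.0/0 -> H1 at depth 0
  lookup 253.238.112.0: bits 1111110111101110011100000 walk d0:H1→d1:-→d2:-→d3:-→d4:-→d5:-→d6:-→d7:-→d8:-→d9:-→d10:-→d11:-→d12:-→d13:-→d14:-→d15:-→d16:-→d17:-→d18:-→d19:-→d20:H1→d21:-→d22:-→d23:-→d24:-→d25:- -> H1
  add 254.169.67.0/24 -> H2 at depth 24
  lookup 155.138.103.243: bits 1 walk d0:H1→d1:- -> H1
  add 254.169.0.0/16 -> H4 at depth 16
  add 0.0.0.0/0 -> H3 at depth 0
  add 0.0.0.0/0 -> H3 at depth 0
  add 253.238.112.0/23 -> H2 at depth 23
  lookup 254.169.67.127: bits 111111101010100101000011 walk d0:H3→d1:-→d2:-→d3:-→d4:-→d5:-→d6:-→d7:-→d8:-→d9:-→d10:-→d11:-→d12:-→d13:-→d14:-→d15:-→d16:H4→d17:-→d18:-→d19:-→d20:-→d21:-→d22:-→d23:-→d24:H2 -> H2
  add 253.238.112.64/28 -> H0 at depth 28
  add 253.128.0.0/9 -> H0 at depth 9
  add 253.238.112.0/20 -> H4 at depth 20
  lookup 253.238.112.0: bits 1111110111101110011100000 walk d0:H3→d1:-→d2:-→d3:-→d4:-→d5:-→d6:-→d7:-→d8:-→d9:H0→d10:-→d11:-→d12:-→d13:-→d14:-→d15:-→d16:-→d17:-→d18:-→d19:-→d20:H4→d21:-→d22:-→d23:H2→d24:-→d25:- -> H2
  add 253.238.112.0/20 -> H3 at depth 20
  lookup 254.169.0.66: bits 11111110101010010 walk d0:H3→d1:-→d2:-→d3:-→d4:-→d5:-→d6:-→d7:-→d8:-→d9:-→d10:-→d11:-→d12:-→d13:-→d14:-→d15:-→d16:H4→d17:- -> H4
  lookup 253.238.112.0: bits 1111110111101110011100000 walk d0:H3→d1:-→d2:-→d3:-→d4:-→d5:-→d6:-→d7:-→d8:-→d9:H0→d10:-→d11:-→d12:-→d13:-→d14:-→d15:-→d16:-→d17:-→d18:-→d19:-→d20:H3→d21:-→d22:-→d23:H2→d24:-→d25:- -> H2
  add 253.238.112.66/32 -> H0 at depth 32
  lookup 253.238.112.2: bits 1111110111101110011100000 walk d0:H3→d1:-→d2:-→d3:-→d4:-→d5:-→d6:-→d7:-→d8:-→d9:H0→d10:-→d11:-→d12:-→d13:-→d14:-→d15:-→d16:-→d17:-→d18:-→d19:-→d20:H3→d21:-→d22:-→d23:H2→d24:-→d25:- -> H2
  del 253.128.0.0/9 (clear depth 9)
  lookup 253.238.113.186: bits 11111101111011100111000 walk d0:H3→d1:-→d2:-→d3:-→d4:-→d5:-→d6:-→d7:-→d8:-→d9:-→d10:-→d11:-→d12:-→d13:-→d14:-→d15:-→d16:-→d17:-→d18:-→d19:-→d20:H3→d21:-→d22:-→d23:H2 -> H2
  lookup 254.169.67.7: bits 111111101010100101000011 walk d0:H3→d1:-→d2:-→d3:-→d4:-→d5:-→d6:-→d7:-→d8:-→d9:-→d10:-→d11:-→d12:-→d13:-→d14:-→d15:-→d16:H4→d17:-→d18:-→d19:-→d20:-→d21:-→d22:-→d23:-→d24:H2 -> H2

== LOOKUPS ==
["H2","H2","H1","H1","H2","H2","H4","H2","H2","H2","H2"]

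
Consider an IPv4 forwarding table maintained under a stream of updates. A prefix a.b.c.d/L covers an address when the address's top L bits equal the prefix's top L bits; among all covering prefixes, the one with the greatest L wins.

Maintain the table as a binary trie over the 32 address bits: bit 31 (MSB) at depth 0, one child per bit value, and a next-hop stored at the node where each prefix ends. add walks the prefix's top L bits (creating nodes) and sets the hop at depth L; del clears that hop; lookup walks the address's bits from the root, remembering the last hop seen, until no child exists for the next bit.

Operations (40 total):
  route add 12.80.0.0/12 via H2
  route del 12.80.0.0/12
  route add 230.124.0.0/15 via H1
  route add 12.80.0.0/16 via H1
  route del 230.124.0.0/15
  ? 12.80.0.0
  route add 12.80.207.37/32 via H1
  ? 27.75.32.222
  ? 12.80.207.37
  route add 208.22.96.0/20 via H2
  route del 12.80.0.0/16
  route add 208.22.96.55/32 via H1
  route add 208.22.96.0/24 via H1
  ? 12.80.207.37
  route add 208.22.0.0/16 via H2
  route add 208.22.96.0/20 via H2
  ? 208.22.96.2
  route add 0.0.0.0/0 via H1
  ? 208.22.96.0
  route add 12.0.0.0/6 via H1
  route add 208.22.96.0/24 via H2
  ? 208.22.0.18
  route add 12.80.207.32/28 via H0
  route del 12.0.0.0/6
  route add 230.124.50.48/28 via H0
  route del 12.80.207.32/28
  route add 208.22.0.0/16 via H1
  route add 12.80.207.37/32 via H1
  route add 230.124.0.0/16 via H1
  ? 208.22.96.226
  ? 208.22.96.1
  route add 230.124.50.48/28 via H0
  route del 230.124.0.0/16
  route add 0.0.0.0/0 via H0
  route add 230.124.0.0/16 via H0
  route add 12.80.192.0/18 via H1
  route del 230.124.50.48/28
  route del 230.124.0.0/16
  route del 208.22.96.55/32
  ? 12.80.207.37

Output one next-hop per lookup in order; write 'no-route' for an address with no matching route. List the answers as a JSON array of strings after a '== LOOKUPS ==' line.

Trace:
  + 12.80.0.0/12 (H2) depth=12
  del 12.80.0.0/12 (clear depth 12)
  + 230.124.0.0/15 (H1) depth=15
  + 12.80.0.0/16 (H1) depth=16
  del 230.124.0.0/15 (clear depth 15)
  lookup 12.80.0.0: bits 0000110001010000 walk d0:-→d1:-→d2:-→d3:-→d4:-→d5:-→d6:-→d7:-→d8:-→d9:-→d10:-→d11:-→d12:-→d13:-→d14:-→d15:-→d16:H1 -> H1
  + 12.80.207.37/32 (H1) depth=32
  lookup 27.75.32.222: bits 000 walk d0:-→d1:-→d2:-→d3:- -> no-route
  lookup 12.80.207.37: bits 00001100010100001100111100100101 walk d0:-→d1:-→d2:-→d3:-→d4:-→d5:-→d6:-→d7:-→d8:-→d9:-→d10:-→d11:-→d12:-→d13:-→d14:-→d15:-→d16:H1→d17:-→d18:-→d19:-→d20:-→d21:-→d22:-→d23:-→d24:-→d25:-→d26:-→d27:-→d28:-→d29:-→d30:-→d31:-→d32:H1 -> H1
  + 208.22.96.0/20 (H2) depth=20
  del 12.80.0.0/16 (clear depth 16)
  + 208.22.96.55/32 (H1) depth=32
  + 208.22.96.0/24 (H1) depth=24
  lookup 12.80.207.37: bits 00001100010100001100111100100101 walk d0:-→d1:-→d2:-→d3:-→d4:-→d5:-→d6:-→d7:-→d8:-→d9:-→d10:-→d11:-→d12:-→d13:-→d14:-→d15:-→d16:-→d17:-→d18:-→d19:-→d20:-→d21:-→d22:-→d23:-→d24:-→d25:-→d26:-→d27:-→d28:-→d29:-→d30:-→d31:-→d32:H1 -> H1
  + 208.22.0.0/16 (H2) depth=16
  + 208.22.96.0/20 (H2) depth=20
  lookup 208.22.96.2: bits 11010000000101100110000000 walk d0:-→d1:-→d2:-→d3:-→d4:-→d5:-→d6:-→d7:-→d8:-→d9:-→d10:-→d11:-→d12:-→d13:-→d14:-→d15:-→d16:H2→d17:-→d18:-→d19:-→d20:H2→d21:-→d22:-→d23:-→d24:H1→d25:-→d26:- -> H1
  + 0.0.0.0/0 (H1) depth=0
  lookup 208.22.96.0: bits 11010000000101100110000000 walk d0:H1→d1:-→d2:-→d3:-→d4:-→d5:-→d6:-→d7:-→d8:-→d9:-→d10:-→d11:-→d12:-→d13:-→d14:-→d15:-→d16:H2→d17:-→d18:-→d19:-→d20:H2→d21:-→d22:-→d23:-→d24:H1→d25:-→d26:- -> H1
  + 12.0.0.0/6 (H1) depth=6
  + 208.22.96.0/24 (H2) depth=24
  lookup 208.22.0.18: bits 11010000000101100 walk d0:H1→d1:-→d2:-→d3:-→d4:-→d5:-→d6:-→d7:-→d8:-→d9:-→d10:-→d11:-→d12:-→d13:-→d14:-→d15:-→d16:H2→d17:- -> H2
  + 12.80.207.32/28 (H0) depth=28
  del 12.0.0.0/6 (clear depth 6)
  + 230.124.50.48/28 (H0) depth=28
  del 12.80.207.32/28 (clear depth 28)
  + 208.22.0.0/16 (H1) depth=16
  + 12.80.207.37/32 (H1) depth=32
  + 230.124.0.0/16 (H1) depth=16
  lookup 208.22.96.226: bits 110100000001011001100000 walk d0:H1→d1:-→d2:-→d3:-→d4:-→d5:-→d6:-→d7:-→d8:-→d9:-→d10:-→d11:-→d12:-→d13:-→d14:-→d15:-→d16:H1→d17:-→d18:-→d19:-→d20:H2→d21:-→d22:-→d23:-→d24:H2 -> H2
  lookup 208.22.96.1: bits 11010000000101100110000000 walk d0:H1→d1:-→d2:-→d3:-→d4:-→d5:-→d6:-→d7:-→d8:-→d9:-→d10:-→d11:-→d12:-→d13:-→d14:-→d15:-→d16:H1→d17:-→d18:-→d19:-→d20:H2→d21:-→d22:-→d23:-→d24:H2→d25:-→d26:- -> H2
  + 230.124.50.48/28 (H0) depth=28
  del 230.124.0.0/16 (clear depth 16)
  + 0.0.0.0/0 (H0) depth=0
  + 230.124.0.0/16 (H0) depth=16
  + 12.80.192.0/18 (H1) depth=18
  del 230.124.50.48/28 (clear depth 28)
  del 230.124.0.0/16 (clear depth 16)
  del 208.22.96.55/32 (clear depth 32)
  lookup 12.80.207.37: bits 00001100010100001100111100100101 walk d0:H0→d1:-→d2:-→d3:-→d4:-→d5:-→d6:-→d7:-→d8:-→d9:-→d10:-→d11:-→d12:-→d13:-→d14:-→d15:-→d16:-→d17:-→d18:H1→d19:-→d20:-→d21:-→d22:-→d23:-→d24:-→d25:-→d26:-→d27:-→d28:-→d29:-→d30:-→d31:-→d32:H1 -> H1

== LOOKUPS ==
["H1","no-route","H1","H1","H1","H1","H2","H2","H2","H1"]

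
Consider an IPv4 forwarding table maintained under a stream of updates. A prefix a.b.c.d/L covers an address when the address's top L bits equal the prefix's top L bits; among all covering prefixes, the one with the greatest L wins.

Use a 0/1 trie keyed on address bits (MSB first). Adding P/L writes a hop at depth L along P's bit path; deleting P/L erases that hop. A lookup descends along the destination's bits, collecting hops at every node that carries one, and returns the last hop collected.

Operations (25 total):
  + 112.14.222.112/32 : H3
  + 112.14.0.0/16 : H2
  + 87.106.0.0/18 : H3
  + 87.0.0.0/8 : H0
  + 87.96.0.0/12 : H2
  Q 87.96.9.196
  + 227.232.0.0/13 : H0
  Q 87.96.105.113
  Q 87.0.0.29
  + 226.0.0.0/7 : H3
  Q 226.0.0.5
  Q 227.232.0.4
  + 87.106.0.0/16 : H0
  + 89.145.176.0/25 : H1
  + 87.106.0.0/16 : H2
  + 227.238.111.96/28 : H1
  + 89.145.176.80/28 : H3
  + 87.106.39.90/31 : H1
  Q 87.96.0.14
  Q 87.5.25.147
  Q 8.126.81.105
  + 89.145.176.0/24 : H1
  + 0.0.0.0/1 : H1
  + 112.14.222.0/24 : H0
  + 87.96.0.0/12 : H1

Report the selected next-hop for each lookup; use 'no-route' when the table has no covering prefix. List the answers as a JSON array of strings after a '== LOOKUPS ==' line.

Trace:
  + 112.14.222.112/32 (H3) depth=32
  + 112.14.0.0/16 (H2) depth=16
  + 87.106.0.0/18 (H3) depth=18
  + 87.0.0.0/8 (H0) depth=8
  + 87.96.0.0/12 (H2) depth=12
  Q 87.96.9.196: descend 010101110110 ; hops seen [H0,H2] ; pick H2
  + 227.232.0.0/13 (H0) depth=13
  Q 87.96.105.113: descend 010101110110 ; hops seen [H0,H2] ; pick H2
  Q 87.0.0.29: descend 010101110 ; hops seen [H0] ; pick H0
  + 226.0.0.0/7 (H3) depth=7
  Q 226.0.0.5: descend 1110001 ; hops seen [H3] ; pick H3
  Q 227.232.0.4: descend 1110001111101 ; hops seen [H3,H0] ; pick H0
  + 87.106.0.0/16 (H0) depth=16
  + 89.145.176.0/25 (H1) depth=25
  + 87.106.0.0/16 (H2) depth=16
  + 227.238.111.96/28 (H1) depth=28
  + 89.145.176.80/28 (H3) depth=28
  + 87.106.39.90/31 (H1) depth=31
  Q 87.96.0.14: descend 010101110110 ; hops seen [H0,H2] ; pick H2
  Q 87.5.25.147: descend 010101110 ; hops seen [H0] ; pick H0
  Q 8.126.81.105: descend 0 ; hops seen [∅] ; pick no-route
  + 89.145.176.0/24 (H1) depth=24
  + 0.0.0.0/1 (H1) depth=1
  + 112.14.222.0/24 (H0) depth=24
  + 87.96.0.0/12 (H1) depth=12

== LOOKUPS ==
["H2","H2","H0","H3","H0","H2","H0","no-route"]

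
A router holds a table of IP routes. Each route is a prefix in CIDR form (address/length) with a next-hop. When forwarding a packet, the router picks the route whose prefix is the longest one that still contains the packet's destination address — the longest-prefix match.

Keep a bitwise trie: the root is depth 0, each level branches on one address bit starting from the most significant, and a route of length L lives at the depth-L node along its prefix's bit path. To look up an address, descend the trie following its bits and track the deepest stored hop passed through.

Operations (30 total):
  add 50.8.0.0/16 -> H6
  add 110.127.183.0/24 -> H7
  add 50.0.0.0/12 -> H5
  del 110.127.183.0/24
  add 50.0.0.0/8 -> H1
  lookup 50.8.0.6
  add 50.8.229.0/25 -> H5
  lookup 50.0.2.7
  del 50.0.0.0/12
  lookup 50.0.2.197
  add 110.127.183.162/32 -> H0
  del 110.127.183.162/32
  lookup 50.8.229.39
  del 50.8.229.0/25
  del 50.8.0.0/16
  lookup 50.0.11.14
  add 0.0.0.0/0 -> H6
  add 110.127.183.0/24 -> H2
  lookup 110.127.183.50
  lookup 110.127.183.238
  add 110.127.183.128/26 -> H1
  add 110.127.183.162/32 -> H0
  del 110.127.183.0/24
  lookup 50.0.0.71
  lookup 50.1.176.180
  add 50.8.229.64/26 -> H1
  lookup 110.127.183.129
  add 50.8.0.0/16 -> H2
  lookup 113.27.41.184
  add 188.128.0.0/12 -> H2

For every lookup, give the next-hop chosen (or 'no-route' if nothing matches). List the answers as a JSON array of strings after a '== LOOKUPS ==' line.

Process each operation:
  + 50.8.0.0/16 (H6) depth=16
  + 110.127.183.0/24 (H7) depth=24
  + 50.0.0.0/12 (H5) depth=12
  - 110.127.183.0/24 clear@24
  + 50.0.0.0/8 (H1) depth=8
  ? 50.8.0.6  path d0:-→d1:-→d2:-→d3:-→d4:-→d5:-→d6:-→d7:-→d8:H1→d9:-→d10:-→d11:-→d12:H5→d13:-→d14:-→d15:-→d16:H6  best=H6
  + 50.8.229.0/25 (H5) depth=25
  ? 50.0.2.7  path d0:-→d1:-→d2:-→d3:-→d4:-→d5:-→d6:-→d7:-→d8:H1→d9:-→d10:-→d11:-→d12:H5  best=H5
  - 50.0.0.0/12 clear@12
  ? 50.0.2.197  path d0:-→d1:-→d2:-→d3:-→d4:-→d5:-→d6:-→d7:-→d8:H1→d9:-→d10:-→d11:-→d12:-  best=H1
  + 110.127.183.162/32 (H0) depth=32
  - 110.127.183.162/32 clear@32
  ? 50.8.229.39  path d0:-→d1:-→d2:-→d3:-→d4:-→d5:-→d6:-→d7:-→d8:H1→d9:-→d10:-→d11:-→d12:-→d13:-→d14:-→d15:-→d16:H6→d17:-→d18:-→d19:-→d20:-→d21:-→d22:-→d23:-→d24:-→d25:H5  best=H5
  - 50.8.229.0/25 clear@25
  - 50.8.0.0/16 clear@16
  ? 50.0.11.14  path d0:-→d1:-→d2:-→d3:-→d4:-→d5:-→d6:-→d7:-→d8:H1→d9:-→d10:-→d11:-→d12:-  best=H1
  + 0.0.0.0/0 (H6) depth=0
  + 110.127.183.0/24 (H2) depth=24
  ? 110.127.183.50  path d0:H6→d1:-→d2:-→d3:-→d4:-→d5:-→d6:-→d7:-→d8:-→d9:-→d10:-→d11:-→d12:-→d13:-→d14:-→d15:-→d16:-→d17:-→d18:-→d19:-→d20:-→d21:-→d22:-→d23:-→d24:H2  best=H2
  ? 110.127.183.238  path d0:H6→d1:-→d2:-→d3:-→d4:-→d5:-→d6:-→d7:-→d8:-→d9:-→d10:-→d11:-→d12:-→d13:-→d14:-→d15:-→d16:-→d17:-→d18:-→d19:-→d20:-→d21:-→d22:-→d23:-→d24:H2→d25:-  best=H2
  + 110.127.183.128/26 (H1) depth=26
  + 110.127.183.162/32 (H0) depth=32
  - 110.127.183.0/24 clear@24
  ? 50.0.0.71  path d0:H6→d1:-→d2:-→d3:-→d4:-→d5:-→d6:-→d7:-→d8:H1→d9:-→d10:-→d11:-→d12:-  best=H1
  ? 50.1.176.180  path d0:H6→d1:-→d2:-→d3:-→d4:-→d5:-→d6:-→d7:-→d8:H1→d9:-→d10:-→d11:-→d12:-  best=H1
  + 50.8.229.64/26 (H1) depth=26
  ? 110.127.183.129  path d0:H6→d1:-→d2:-→d3:-→d4:-→d5:-→d6:-→d7:-→d8:-→d9:-→d10:-→d11:-→d12:-→d13:-→d14:-→d15:-→d16:-→d17:-→d18:-→d19:-→d20:-→d21:-→d22:-→d23:-→d24:-→d25:-→d26:H1  best=H1
  + 50.8.0.0/16 (H2) depth=16
  ? 113.27.41.184  path d0:H6→d1:-→d2:-→d3:-  best=H6
  + 188.128.0.0/12 (H2) depth=12

== LOOKUPS ==
["H6","H5","H1","H5","H1","H2","H2","H1","H1","H1","H6"]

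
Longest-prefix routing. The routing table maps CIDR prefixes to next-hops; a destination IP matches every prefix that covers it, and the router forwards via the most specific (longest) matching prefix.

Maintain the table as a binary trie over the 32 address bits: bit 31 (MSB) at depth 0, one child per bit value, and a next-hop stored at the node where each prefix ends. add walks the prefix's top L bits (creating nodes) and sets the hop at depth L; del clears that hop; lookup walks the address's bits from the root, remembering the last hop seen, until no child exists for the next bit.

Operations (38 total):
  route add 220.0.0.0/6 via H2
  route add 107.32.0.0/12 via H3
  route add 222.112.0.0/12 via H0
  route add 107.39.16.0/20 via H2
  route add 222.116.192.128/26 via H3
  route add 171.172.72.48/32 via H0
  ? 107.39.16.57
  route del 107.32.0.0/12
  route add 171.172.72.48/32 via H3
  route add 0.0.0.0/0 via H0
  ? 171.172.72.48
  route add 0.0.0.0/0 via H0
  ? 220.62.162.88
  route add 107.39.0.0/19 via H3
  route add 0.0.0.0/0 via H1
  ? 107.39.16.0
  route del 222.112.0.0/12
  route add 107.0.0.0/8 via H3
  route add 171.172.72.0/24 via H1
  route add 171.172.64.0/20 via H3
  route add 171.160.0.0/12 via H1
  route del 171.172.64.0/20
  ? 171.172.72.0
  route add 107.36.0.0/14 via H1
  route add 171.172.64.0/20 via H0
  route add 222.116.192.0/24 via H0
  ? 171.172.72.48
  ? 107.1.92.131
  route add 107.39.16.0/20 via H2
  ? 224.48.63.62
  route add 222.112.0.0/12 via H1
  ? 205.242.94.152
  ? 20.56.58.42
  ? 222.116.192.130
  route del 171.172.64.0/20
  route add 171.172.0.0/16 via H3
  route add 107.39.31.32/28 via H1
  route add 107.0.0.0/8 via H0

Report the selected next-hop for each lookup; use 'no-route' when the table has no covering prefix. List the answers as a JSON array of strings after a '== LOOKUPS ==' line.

Trace:
  + 220.0.0.0/6 (H2) depth=6
  + 107.32.0.0/12 (H3) depth=12
  + 222.112.0.0/12 (H0) depth=12
  + 107.39.16.0/20 (H2) depth=20
  + 222.116.192.128/26 (H3) depth=26
  + 171.172.72.48/32 (H0) depth=32
  ? 107.39.16.57  path d0:-→d1:-→d2:-→d3:-→d4:-→d5:-→d6:-→d7:-→d8:-→d9:-→d10:-→d11:-→d12:H3→d13:-→d14:-→d15:-→d16:-→d17:-→d18:-→d19:-→d20:H2  best=H2
  del 107.32.0.0/12 (clear depth 12)
  + 171.172.72.48/32 (H3) depth=32
  + 0.0.0.0/0 (H0) depth=0
  ? 171.172.72.48  path d0:H0→d1:-→d2:-→d3:-→d4:-→d5:-→d6:-→d7:-→d8:-→d9:-→d10:-→d11:-→d12:-→d13:-→d14:-→d15:-→d16:-→d17:-→d18:-→d19:-→d20:-→d21:-→d22:-→d23:-→d24:-→d25:-→d26:-→d27:-→d28:-→d29:-→d30:-→d31:-→d32:H3  best=H3
  + 0.0.0.0/0 (H0) depth=0
  ? 220.62.162.88  path d0:H0→d1:-→d2:-→d3:-→d4:-→d5:-→d6:H2  best=H2
  + 107.39.0.0/19 (H3) depth=19
  + 0.0.0.0/0 (H1) depth=0
  ? 107.39.16.0  path d0:H1→d1:-→d2:-→d3:-→d4:-→d5:-→d6:-→d7:-→d8:-→d9:-→d10:-→d11:-→d12:-→d13:-→d14:-→d15:-→d16:-→d17:-→d18:-→d19:H3→d20:H2  best=H2
  del 222.112.0.0/12 (clear depth 12)
  + 107.0.0.0/8 (H3) depth=8
  + 171.172.72.0/24 (H1) depth=24
  + 171.172.64.0/20 (H3) depth=20
  + 171.160.0.0/12 (H1) depth=12
  del 171.172.64.0/20 (clear depth 20)
  ? 171.172.72.0  path d0:H1→d1:-→d2:-→d3:-→d4:-→d5:-→d6:-→d7:-→d8:-→d9:-→d10:-→d11:-→d12:H1→d13:-→d14:-→d15:-→d16:-→d17:-→d18:-→d19:-→d20:-→d21:-→d22:-→d23:-→d24:H1→d25:-→d26:-  best=H1
  + 107.36.0.0/14 (H1) depth=14
  + 171.172.64.0/20 (H0) depth=20
  + 222.116.192.0/24 (H0) depth=24
  ? 171.172.72.48  path d0:H1→d1:-→d2:-→d3:-→d4:-→d5:-→d6:-→d7:-→d8:-→d9:-→d10:-→d11:-→d12:H1→d13:-→d14:-→d15:-→d16:-→d17:-→d18:-→d19:-→d20:H0→d21:-→d22:-→d23:-→d24:H1→d25:-→d26:-→d27:-→d28:-→d29:-→d30:-→d31:-→d32:H3  best=H3
  ? 107.1.92.131  path d0:H1→d1:-→d2:-→d3:-→d4:-→d5:-→d6:-→d7:-→d8:H3→d9:-→d10:-  best=H3
  + 107.39.16.0/20 (H2) depth=20
  ? 224.48.63.62  path d0:H1→d1:-→d2:-  best=H1
  + 222.112.0.0/12 (H1) depth=12
  ? 205.242.94.152  path d0:H1→d1:-→d2:-→d3:-  best=H1
  ? 20.56.58.42  path d0:H1→d1:-  best=H1
  ? 222.116.192.130  path d0:H1→d1:-→d2:-→d3:-→d4:-→d5:-→d6:H2→d7:-→d8:-→d9:-→d10:-→d11:-→d12:H1→d13:-→d14:-→d15:-→d16:-→d17:-→d18:-→d19:-→d20:-→d21:-→d22:-→d23:-→d24:H0→d25:-→d26:H3  best=H3
  del 171.172.64.0/20 (clear depth 20)
  + 171.172.0.0/16 (H3) depth=16
  + 107.39.31.32/28 (H1) depth=28
  + 107.0.0.0/8 (H0) depth=8

== LOOKUPS ==
["H2","H3","H2","H2","H1","H3","H3","H1","H1","H1","H3"]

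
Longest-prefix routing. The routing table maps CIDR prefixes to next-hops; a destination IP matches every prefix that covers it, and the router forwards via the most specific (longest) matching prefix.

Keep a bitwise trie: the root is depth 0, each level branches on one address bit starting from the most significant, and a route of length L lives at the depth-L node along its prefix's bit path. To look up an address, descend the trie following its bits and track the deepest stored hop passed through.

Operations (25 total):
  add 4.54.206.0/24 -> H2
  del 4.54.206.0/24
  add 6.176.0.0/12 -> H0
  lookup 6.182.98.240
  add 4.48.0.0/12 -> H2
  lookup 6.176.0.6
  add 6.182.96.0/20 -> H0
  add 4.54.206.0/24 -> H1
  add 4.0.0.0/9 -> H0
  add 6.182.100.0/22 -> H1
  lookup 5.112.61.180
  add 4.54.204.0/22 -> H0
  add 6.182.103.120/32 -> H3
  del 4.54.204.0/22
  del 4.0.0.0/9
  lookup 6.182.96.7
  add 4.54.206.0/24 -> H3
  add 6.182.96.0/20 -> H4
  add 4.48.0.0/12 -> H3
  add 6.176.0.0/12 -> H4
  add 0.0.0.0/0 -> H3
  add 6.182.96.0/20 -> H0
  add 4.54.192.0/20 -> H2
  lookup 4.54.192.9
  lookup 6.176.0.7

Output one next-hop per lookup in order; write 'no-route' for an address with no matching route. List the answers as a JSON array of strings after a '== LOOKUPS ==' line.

Apply in order:
  + 4.54.206.0/24 (H2) depth=24
  - 4.54.206.0/24 clear@24
  + 6.176.0.0/12 (H0) depth=12
  Q 6.182.98.240: descend 000001101011 ; hops seen [H0] ; pick H0
  + 4.48.0.0/12 (H2) depth=12
  Q 6.176.0.6: descend 000001101011 ; hops seen [H0] ; pick H0
  + 6.182.96.0/20 (H0) depth=20
  + 4.54.206.0/24 (H1) depth=24
  + 4.0.0.0/9 (H0) depth=9
  + 6.182.100.0/22 (H1) depth=22
  Q 5.112.61.180: descend 0000010 ; hops seen [∅] ; pick no-route
  + 4.54.204.0/22 (H0) depth=22
  + 6.182.103.120/32 (H3) depth=32
  - 4.54.204.0/22 clear@22
  - 4.0.0.0/9 clear@9
  Q 6.182.96.7: descend 000001101011011001100 ; hops seen [H0,H0] ; pick H0
  + 4.54.206.0/24 (H3) depth=24
  + 6.182.96.0/20 (H4) depth=20
  + 4.48.0.0/12 (H3) depth=12
  + 6.176.0.0/12 (H4) depth=12
  + 0.0.0.0/0 (H3) depth=0
  + 6.182.96.0/20 (H0) depth=20
  + 4.54.192.0/20 (H2) depth=20
  Q 4.54.192.9: descend 00000100001101101100 ; hops seen [H3,H3,H2] ; pick H2
  Q 6.176.0.7: descend 0000011010110 ; hops seen [H3,H4] ; pick H4

== LOOKUPS ==
["H0","H0","no-route","H0","H2","H4"]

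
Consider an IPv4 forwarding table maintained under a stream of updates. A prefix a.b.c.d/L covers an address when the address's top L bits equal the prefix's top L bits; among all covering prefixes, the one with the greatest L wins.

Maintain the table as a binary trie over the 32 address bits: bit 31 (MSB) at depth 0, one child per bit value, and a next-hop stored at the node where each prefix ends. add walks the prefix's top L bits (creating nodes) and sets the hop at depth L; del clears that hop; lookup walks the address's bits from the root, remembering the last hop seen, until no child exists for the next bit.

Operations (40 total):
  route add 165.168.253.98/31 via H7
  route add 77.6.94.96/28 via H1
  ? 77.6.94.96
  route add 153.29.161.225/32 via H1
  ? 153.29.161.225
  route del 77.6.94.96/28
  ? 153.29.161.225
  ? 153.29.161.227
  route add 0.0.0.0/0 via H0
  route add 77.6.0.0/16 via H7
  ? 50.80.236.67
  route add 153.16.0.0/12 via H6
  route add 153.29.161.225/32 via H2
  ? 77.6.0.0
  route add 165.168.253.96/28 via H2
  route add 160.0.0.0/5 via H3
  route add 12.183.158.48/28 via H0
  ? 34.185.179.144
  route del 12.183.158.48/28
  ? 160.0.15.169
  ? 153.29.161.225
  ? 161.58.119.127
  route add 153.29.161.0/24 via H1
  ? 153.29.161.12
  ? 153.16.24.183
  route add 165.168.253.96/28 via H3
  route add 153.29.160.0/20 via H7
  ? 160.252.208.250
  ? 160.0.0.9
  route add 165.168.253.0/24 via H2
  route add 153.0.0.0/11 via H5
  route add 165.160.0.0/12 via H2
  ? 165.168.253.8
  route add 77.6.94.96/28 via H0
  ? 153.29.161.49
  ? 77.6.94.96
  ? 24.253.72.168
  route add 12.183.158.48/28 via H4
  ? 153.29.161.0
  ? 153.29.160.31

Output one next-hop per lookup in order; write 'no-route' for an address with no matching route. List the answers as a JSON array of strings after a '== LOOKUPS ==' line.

Process each operation:
  + 165.168.253.98/31 (H7) depth=31
  + 77.6.94.96/28 (H1) depth=28
  Q 77.6.94.96: descend 0100110100000110010111100110 ; hops seen [H1] ; pick H1
  + 153.29.161.225/32 (H1) depth=32
  Q 153.29.161.225: descend 10011001000111011010000111100001 ; hops seen [H1] ; pick H1
  - 77.6.94.96/28 clear@28
  Q 153.29.161.225: descend 10011001000111011010000111100001 ; hops seen [H1] ; pick H1
  Q 153.29.161.227: descend 100110010001110110100001111000 ; hops seen [∅] ; pick no-route
  + 0.0.0.0/0 (H0) depth=0
  + 77.6.0.0/16 (H7) depth=16
  Q 50.80.236.67: descend 0 ; hops seen [H0] ; pick H0
  + 153.16.0.0/12 (H6) depth=12
  + 153.29.161.225/32 (H2) depth=32
  Q 77.6.0.0: descend 01001101000001100 ; hops seen [H0,H7] ; pick H7
  + 165.168.253.96/28 (H2) depth=28
  + 160.0.0.0/5 (H3) depth=5
  + 12.183.158.48/28 (H0) depth=28
  Q 34.185.179.144: descend 00 ; hops seen [H0] ; pick H0
  - 12.183.158.48/28 clear@28
  Q 160.0.15.169: descend 10100 ; hops seen [H0,H3] ; pick H3
  Q 153.29.161.225: descend 10011001000111011010000111100001 ; hops seen [H0,H6,H2] ; pick H2
  Q 161.58.119.127: descend 10100 ; hops seen [H0,H3] ; pick H3
  + 153.29.161.0/24 (H1) depth=24
  Q 153.29.161.12: descend 100110010001110110100001 ; hops seen [H0,H6,H1] ; pick H1
  Q 153.16.24.183: descend 100110010001 ; hops seen [H0,H6] ; pick H6
  + 165.168.253.96/28 (H3) depth=28
  + 153.29.160.0/20 (H7) depth=20
  Q 160.252.208.250: descend 10100 ; hops seen [H0,H3] ; pick H3
  Q 160.0.0.9: descend 10100 ; hops seen [H0,H3] ; pick H3
  + 165.168.253.0/24 (H2) depth=24
  + 153.0.0.0/11 (H5) depth=11
  + 165.160.0.0/12 (H2) depth=12
  Q 165.168.253.8: descend 1010010110101000111111010 ; hops seen [H0,H3,H2,H2] ; pick H2
  + 77.6.94.96/28 (H0) depth=28
  Q 153.29.161.49: descend 100110010001110110100001 ; hops seen [H0,H5,H6,H7,H1] ; pick H1
  Q 77.6.94.96: descend 0100110100000110010111100110 ; hops seen [H0,H7,H0] ; pick H0
  Q 24.253.72.168: descend 000 ; hops seen [H0] ; pick H0
  + 12.183.158.48/28 (H4) depth=28
  Q 153.29.161.0: descend 100110010001110110100001 ; hops seen [H0,H5,H6,H7,H1] ; pick H1
  Q 153.29.160.31: descend 10011001000111011010000 ; hops seen [H0,H5,H6,H7] ; pick H7

== LOOKUPS ==
["H1","H1","H1","no-route","H0","H7","H0","H3","H2","H3","H1","H6","H3","H3","H2","H1","H0","H0","H1","H7"]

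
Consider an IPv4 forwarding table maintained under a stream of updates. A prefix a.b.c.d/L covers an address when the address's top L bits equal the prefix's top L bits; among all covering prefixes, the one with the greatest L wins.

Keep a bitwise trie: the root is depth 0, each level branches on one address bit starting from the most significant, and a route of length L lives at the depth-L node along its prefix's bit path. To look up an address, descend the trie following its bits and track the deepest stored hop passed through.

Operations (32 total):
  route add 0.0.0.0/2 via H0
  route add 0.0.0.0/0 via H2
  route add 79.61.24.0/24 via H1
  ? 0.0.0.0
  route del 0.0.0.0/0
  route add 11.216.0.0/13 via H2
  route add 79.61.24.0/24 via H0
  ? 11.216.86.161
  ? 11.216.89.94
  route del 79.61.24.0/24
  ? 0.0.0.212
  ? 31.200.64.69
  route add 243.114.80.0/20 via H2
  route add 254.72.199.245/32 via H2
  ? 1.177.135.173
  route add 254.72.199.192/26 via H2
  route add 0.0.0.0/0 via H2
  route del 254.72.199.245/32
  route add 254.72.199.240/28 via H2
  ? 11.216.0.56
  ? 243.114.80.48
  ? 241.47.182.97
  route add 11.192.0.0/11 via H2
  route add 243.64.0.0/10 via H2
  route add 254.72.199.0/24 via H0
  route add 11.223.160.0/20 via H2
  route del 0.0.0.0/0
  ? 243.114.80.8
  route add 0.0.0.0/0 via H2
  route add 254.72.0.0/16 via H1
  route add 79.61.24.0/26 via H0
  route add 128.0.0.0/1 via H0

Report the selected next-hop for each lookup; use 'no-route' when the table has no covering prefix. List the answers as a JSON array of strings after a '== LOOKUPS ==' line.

Apply in order:
  + 0.0.0.0/2 (H0) depth=2
  + 0.0.0.0/0 (H2) depth=0
  + 79.61.24.0/24 (H1) depth=24
  lookup 0.0.0.0: bits 00 walk d0:H2→d1:-→d2:H0 -> H0
  - 0.0.0.0/0 clear@0
  + 11.216.0.0/13 (H2) depth=13
  + 79.61.24.0/24 (H0) depth=24
  lookup 11.216.86.161: bits 0000101111011 walk d0:-→d1:-→d2:H0→d3:-→d4:-→d5:-→d6:-→d7:-→d8:-→d9:-→d10:-→d11:-→d12:-→d13:H2 -> H2
  lookup 11.216.89.94: bits 0000101111011 walk d0:-→d1:-→d2:H0→d3:-→d4:-→d5:-→d6:-→d7:-→d8:-→d9:-→d10:-→d11:-→d12:-→d13:H2 -> H2
  - 79.61.24.0/24 clear@24
  lookup 0.0.0.212: bits 0000 walk d0:-→d1:-→d2:H0→d3:-→d4:- -> H0
  lookup 31.200.64.69: bits 000 walk d0:-→d1:-→d2:H0→d3:- -> H0
  + 243.114.80.0/20 (H2) depth=20
  + 254.72.199.245/32 (H2) depth=32
  lookup 1.177.135.173: bits 0000 walk d0:-→d1:-→d2:H0→d3:-→d4:- -> H0
  + 254.72.199.192/26 (H2) depth=26
  + 0.0.0.0/0 (H2) depth=0
  - 254.72.199.245/32 clear@32
  + 254.72.199.240/28 (H2) depth=28
  lookup 11.216.0.56: bits 0000101111011 walk d0:H2→d1:-→d2:H0→d3:-→d4:-→d5:-→d6:-→d7:-→d8:-→d9:-→d10:-→d11:-→d12:-→d13:H2 -> H2
  lookup 243.114.80.48: bits 11110011011100100101 walk d0:H2→d1:-→d2:-→d3:-→d4:-→d5:-→d6:-→d7:-→d8:-→d9:-→d10:-→d11:-→d12:-→d13:-→d14:-→d15:-→d16:-→d17:-→d18:-→d19:-→d20:H2 -> H2
  lookup 241.47.182.97: bits 111100 walk d0:H2→d1:-→d2:-→d3:-→d4:-→d5:-→d6:- -> H2
  + 11.192.0.0/11 (H2) depth=11
  + 243.64.0.0/10 (H2) depth=10
  + 254.72.199.0/24 (H0) depth=24
  + 11.223.160.0/20 (H2) depth=20
  - 0.0.0.0/0 clear@0
  lookup 243.114.80.8: bits 11110011011100100101 walk d0:-→d1:-→d2:-→d3:-→d4:-→d5:-→d6:-→d7:-→d8:-→d9:-→d10:H2→d11:-→d12:-→d13:-→d14:-→d15:-→d16:-→d17:-→d18:-→d19:-→d20:H2 -> H2
  + 0.0.0.0/0 (H2) depth=0
  + 254.72.0.0/16 (H1) depth=16
  + 79.61.24.0/26 (H0) depth=26
  + 128.0.0.0/1 (H0) depth=1

== LOOKUPS ==
["H0","H2","H2","H0","H0","H0","H2","H2","H2","H2"]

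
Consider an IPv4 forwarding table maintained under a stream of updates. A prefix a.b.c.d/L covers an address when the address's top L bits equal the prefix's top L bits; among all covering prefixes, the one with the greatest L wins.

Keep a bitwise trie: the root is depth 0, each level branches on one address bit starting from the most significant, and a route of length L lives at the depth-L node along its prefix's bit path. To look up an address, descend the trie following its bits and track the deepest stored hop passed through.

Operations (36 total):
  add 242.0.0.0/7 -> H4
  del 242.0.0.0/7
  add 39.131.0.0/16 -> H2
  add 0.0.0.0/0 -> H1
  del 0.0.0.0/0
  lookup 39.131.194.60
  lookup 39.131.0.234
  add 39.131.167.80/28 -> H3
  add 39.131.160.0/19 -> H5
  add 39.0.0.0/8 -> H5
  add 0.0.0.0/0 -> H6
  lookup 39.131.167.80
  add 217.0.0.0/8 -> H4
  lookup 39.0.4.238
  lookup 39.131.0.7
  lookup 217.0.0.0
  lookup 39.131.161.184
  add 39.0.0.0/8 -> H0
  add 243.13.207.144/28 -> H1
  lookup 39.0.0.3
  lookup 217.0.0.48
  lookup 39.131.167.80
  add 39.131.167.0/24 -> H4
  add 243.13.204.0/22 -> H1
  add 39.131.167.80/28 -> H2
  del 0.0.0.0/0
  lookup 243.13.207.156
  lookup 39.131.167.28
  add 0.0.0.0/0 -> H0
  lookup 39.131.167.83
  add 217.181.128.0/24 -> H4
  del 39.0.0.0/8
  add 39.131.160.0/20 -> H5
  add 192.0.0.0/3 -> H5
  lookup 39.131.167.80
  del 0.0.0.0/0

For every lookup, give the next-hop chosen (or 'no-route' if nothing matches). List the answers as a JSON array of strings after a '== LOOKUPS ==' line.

Apply in order:
  add 242.0.0.0/7 -> H4 at depth 7
  del 242.0.0.0/7 (clear depth 7)
  add 39.131.0.0/16 -> H2 at depth 16
  add 0.0.0.0/0 -> H1 at depth 0
  del 0.0.0.0/0 (clear depth 0)
  lookup 39.131.194.60: bits 0010011110000011 walk d0:-→d1:-→d2:-→d3:-→d4:-→d5:-→d6:-→d7:-→d8:-→d9:-→d10:-→d11:-→d12:-→d13:-→d14:-→d15:-→d16:H2 -> H2
  lookup 39.131.0.234: bits 0010011110000011 walk d0:-→d1:-→d2:-→d3:-→d4:-→d5:-→d6:-→d7:-→d8:-→d9:-→d10:-→d11:-→d12:-→d13:-→d14:-→d15:-→d16:H2 -> H2
  add 39.131.167.80/28 -> H3 at depth 28
  add 39.131.160.0/19 -> H5 at depth 19
  add 39.0.0.0/8 -> H5 at depth 8
  add 0.0.0.0/0 -> H6 at depth 0
  lookup 39.131.167.80: bits 0010011110000011101001110101 walk d0:H6→d1:-→d2:-→d3:-→d4:-→d5:-→d6:-→d7:-→d8:H5→d9:-→d10:-→d11:-→d12:-→d13:-→d14:-→d15:-→d16:H2→d17:-→d18:-→d19:H5→d20:-→d21:-→d22:-→d23:-→d24:-→d25:-→d26:-→d27:-→d28:H3 -> H3
  add 217.0.0.0/8 -> H4 at depth 8
  lookup 39.0.4.238: bits 00100111 walk d0:H6→d1:-→d2:-→d3:-→d4:-→d5:-→d6:-→d7:-→d8:H5 -> H5
  lookup 39.131.0.7: bits 0010011110000011 walk d0:H6→d1:-→d2:-→d3:-→d4:-→d5:-→d6:-→d7:-→d8:H5→d9:-→d10:-→d11:-→d12:-→d13:-→d14:-→d15:-→d16:H2 -> H2
  lookup 217.0.0.0: bits 11011001 walk d0:H6→d1:-→d2:-→d3:-→d4:-→d5:-→d6:-→d7:-→d8:H4 -> H4
  lookup 39.131.161.184: bits 001001111000001110100 walk d0:H6→d1:-→d2:-→d3:-→d4:-→d5:-→d6:-→d7:-→d8:H5→d9:-→d10:-→d11:-→d12:-→d13:-→d14:-→d15:-→d16:H2→d17:-→d18:-→d19:H5→d20:-→d21:- -> H5
  add 39.0.0.0/8 -> H0 at depth 8
  add 243.13.207.144/28 -> H1 at depth 28
  lookup 39.0.0.3: bits 00100111 walk d0:H6→d1:-→d2:-→d3:-→d4:-→d5:-→d6:-→d7:-→d8:H0 -> H0
  lookup 217.0.0.48: bits 11011001 walk d0:H6→d1:-→d2:-→d3:-→d4:-→d5:-→d6:-→d7:-→d8:H4 -> H4
  lookup 39.131.167.80: bits 0010011110000011101001110101 walk d0:H6→d1:-→d2:-→d3:-→d4:-→d5:-→d6:-→d7:-→d8:H0→d9:-→d10:-→d11:-→d12:-→d13:-→d14:-→d15:-→d16:H2→d17:-→d18:-→d19:H5→d20:-→d21:-→d22:-→d23:-→d24:-→d25:-→d26:-→d27:-→d28:H3 -> H3
  add 39.131.167.0/24 -> H4 at depth 24
  add 243.13.204.0/22 -> H1 at depth 22
  add 39.131.167.80/28 -> H2 at depth 28
  del 0.0.0.0/0 (clear depth 0)
  lookup 243.13.207.156: bits 1111001100001101110011111001 walk d0:-→d1:-→d2:-→d3:-→d4:-→d5:-→d6:-→d7:-→d8:-→d9:-→d10:-→d11:-→d12:-→d13:-→d14:-→d15:-→d16:-→d17:-→d18:-→d19:-→d20:-→d21:-→d22:H1→d23:-→d24:-→d25:-→d26:-→d27:-→d28:H1 -> H1
  lookup 39.131.167.28: bits 0010011110000011101001110 walk d0:-→d1:-→d2:-→d3:-→d4:-→d5:-→d6:-→d7:-→d8:H0→d9:-→d10:-→d11:-→d12:-→d13:-→d14:-→d15:-→d16:H2→d17:-→d18:-→d19:H5→d20:-→d21:-→d22:-→d23:-→d24:H4→d25:- -> H4
  add 0.0.0.0/0 -> H0 at depth 0
  lookup 39.131.167.83: bits 0010011110000011101001110101 walk d0:H0→d1:-→d2:-→d3:-→d4:-→d5:-→d6:-→d7:-→d8:H0→d9:-→d10:-→d11:-→d12:-→d13:-→d14:-→d15:-→d16:H2→d17:-→d18:-→d19:H5→d20:-→d21:-→d22:-→d23:-→d24:H4→d25:-→d26:-→d27:-→d28:H2 -> H2
  add 217.181.128.0/24 -> H4 at depth 24
  del 39.0.0.0/8 (clear depth 8)
  add 39.131.160.0/20 -> H5 at depth 20
  add 192.0.0.0/3 -> H5 at depth 3
  lookup 39.131.167.80: bits 0010011110000011101001110101 walk d0:H0→d1:-→d2:-→d3:-→d4:-→d5:-→d6:-→d7:-→d8:-→d9:-→d10:-→d11:-→d12:-→d13:-→d14:-→d15:-→d16:H2→d17:-→d18:-→d19:H5→d20:H5→d21:-→d22:-→d23:-→d24:H4→d25:-→d26:-→d27:-→d28:H2 -> H2
  del 0.0.0.0/0 (clear depth 0)

== LOOKUPS ==
["H2","H2","H3","H5","H2","H4","H5","H0","H4","H3","H1","H4","H2","H2"]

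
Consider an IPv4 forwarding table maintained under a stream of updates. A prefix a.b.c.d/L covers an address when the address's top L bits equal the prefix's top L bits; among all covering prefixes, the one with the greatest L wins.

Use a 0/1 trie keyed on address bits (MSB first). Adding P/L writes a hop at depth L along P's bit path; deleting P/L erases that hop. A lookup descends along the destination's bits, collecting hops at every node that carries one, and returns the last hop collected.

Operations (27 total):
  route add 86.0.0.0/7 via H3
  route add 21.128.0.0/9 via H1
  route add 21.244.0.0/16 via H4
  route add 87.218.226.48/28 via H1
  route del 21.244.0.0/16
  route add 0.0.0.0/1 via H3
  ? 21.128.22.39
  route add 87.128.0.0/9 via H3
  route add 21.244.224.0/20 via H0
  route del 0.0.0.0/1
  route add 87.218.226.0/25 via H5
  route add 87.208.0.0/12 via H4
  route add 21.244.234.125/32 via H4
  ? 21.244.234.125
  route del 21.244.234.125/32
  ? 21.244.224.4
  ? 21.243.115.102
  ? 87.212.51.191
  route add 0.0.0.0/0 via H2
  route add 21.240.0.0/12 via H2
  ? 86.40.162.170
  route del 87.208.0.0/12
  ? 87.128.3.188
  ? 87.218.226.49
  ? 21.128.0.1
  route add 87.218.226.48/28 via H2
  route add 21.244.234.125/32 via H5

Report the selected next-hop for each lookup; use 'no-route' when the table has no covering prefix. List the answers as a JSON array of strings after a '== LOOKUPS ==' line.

Apply in order:
  + 86.0.0.0/7 (H3) depth=7
  + 21.128.0.0/9 (H1) depth=9
  + 21.244.0.0/16 (H4) depth=16
  + 87.218.226.48/28 (H1) depth=28
  - 21.244.0.0/16 clear@16
  + 0.0.0.0/1 (H3) depth=1
  Q 21.128.22.39: descend 000101011 ; hops seen [H3,H1] ; pick H1
  + 87.128.0.0/9 (H3) depth=9
  + 21.244.224.0/20 (H0) depth=20
  - 0.0.0.0/1 clear@1
  + 87.218.226.0/25 (H5) depth=25
  + 87.208.0.0/12 (H4) depth=12
  + 21.244.234.125/32 (H4) depth=32
  Q 21.244.234.125: descend 00010101111101001110101001111101 ; hops seen [H1,H0,H4] ; pick H4
  - 21.244.234.125/32 clear@32
  Q 21.244.224.4: descend 00010101111101001110 ; hops seen [H1,H0] ; pick H0
  Q 21.243.115.102: descend 0001010111110 ; hops seen [H1] ; pick H1
  Q 87.212.51.191: descend 010101111101 ; hops seen [H3,H3,H4] ; pick H4
  + 0.0.0.0/0 (H2) depth=0
  + 21.240.0.0/12 (H2) depth=12
  Q 86.40.162.170: descend 0101011 ; hops seen [H2,H3] ; pick H3
  - 87.208.0.0/12 clear@12
  Q 87.128.3.188: descend 010101111 ; hops seen [H2,H3,H3] ; pick H3
  Q 87.218.226.49: descend 0101011111011010111000100011 ; hops seen [H2,H3,H3,H5,H1] ; pick H1
  Q 21.128.0.1: descend 000101011 ; hops seen [H2,H1] ; pick H1
  + 87.218.226.48/28 (H2) depth=28
  + 21.244.234.125/32 (H5) depth=32

== LOOKUPS ==
["H1","H4","H0","H1","H4","H3","H3","H1","H1"]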